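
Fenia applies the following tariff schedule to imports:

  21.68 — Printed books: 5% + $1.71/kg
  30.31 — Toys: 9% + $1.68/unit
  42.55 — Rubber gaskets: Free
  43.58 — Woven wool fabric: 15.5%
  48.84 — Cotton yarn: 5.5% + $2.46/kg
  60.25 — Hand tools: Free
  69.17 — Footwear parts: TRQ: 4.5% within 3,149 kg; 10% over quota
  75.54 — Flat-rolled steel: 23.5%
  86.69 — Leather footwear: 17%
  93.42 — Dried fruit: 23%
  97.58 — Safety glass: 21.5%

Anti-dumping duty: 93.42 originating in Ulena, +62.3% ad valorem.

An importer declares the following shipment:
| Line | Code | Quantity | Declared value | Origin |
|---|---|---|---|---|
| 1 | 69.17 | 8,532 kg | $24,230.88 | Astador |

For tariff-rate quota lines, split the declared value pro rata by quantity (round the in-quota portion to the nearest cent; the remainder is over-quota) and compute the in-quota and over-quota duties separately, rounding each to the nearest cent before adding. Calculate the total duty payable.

$1,931.21

Line 1 (69.17, Astador, 8,532 kg, $24,230.88):
Code 69.17 is under a tariff-rate quota (threshold 3,149 kg). In-quota: 3,149 kg at 4.5%; over-quota: 5,383 kg at 10%.
Pro-rata value split: in-quota = $24,230.88 × 3,149/8,532 = $8,943.16; over-quota = $24,230.88 − $8,943.16 = $15,287.72.
In-quota duty = $8,943.16 × 4.5% = $402.44. Over-quota duty = $15,287.72 × 10% = $1,528.77.
Line duty = $402.44 + $1,528.77 = $1,931.21.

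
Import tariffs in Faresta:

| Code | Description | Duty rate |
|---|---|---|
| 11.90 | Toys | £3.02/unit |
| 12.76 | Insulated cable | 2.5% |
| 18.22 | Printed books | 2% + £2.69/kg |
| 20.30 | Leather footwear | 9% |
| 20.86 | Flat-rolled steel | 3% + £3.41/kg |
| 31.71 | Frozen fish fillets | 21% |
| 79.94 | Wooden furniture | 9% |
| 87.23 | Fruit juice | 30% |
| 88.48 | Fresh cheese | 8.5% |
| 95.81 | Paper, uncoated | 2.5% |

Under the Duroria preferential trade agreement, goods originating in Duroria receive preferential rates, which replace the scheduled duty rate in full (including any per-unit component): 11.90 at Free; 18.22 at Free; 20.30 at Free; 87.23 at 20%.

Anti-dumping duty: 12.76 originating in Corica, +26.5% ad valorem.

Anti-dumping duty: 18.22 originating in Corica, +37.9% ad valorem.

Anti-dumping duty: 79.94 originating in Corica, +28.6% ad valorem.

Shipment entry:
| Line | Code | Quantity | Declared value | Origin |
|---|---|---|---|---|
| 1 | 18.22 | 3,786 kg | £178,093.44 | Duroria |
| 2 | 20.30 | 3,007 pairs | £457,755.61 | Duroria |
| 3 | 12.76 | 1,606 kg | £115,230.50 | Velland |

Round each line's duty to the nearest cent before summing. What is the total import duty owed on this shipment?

Line 1 (18.22, Duroria, 3,786 kg, £178,093.44):
Base rate for 18.22 is 2% + £2.69/kg.
Origin Duroria qualifies under the Faresta–Duroria agreement and 18.22 is covered: preferential rate Free applies instead.
The additional-duty order on 18.22 targets Corica, not Duroria; it does not apply.
Duty = £178,093.44 × 0% = £0.00.
Line 2 (20.30, Duroria, 3,007 pairs, £457,755.61):
Base rate for 20.30 is 9%.
Origin Duroria qualifies under the Faresta–Duroria agreement and 20.30 is covered: preferential rate Free applies instead.
Duty = £457,755.61 × 0% = £0.00.
Line 3 (12.76, Velland, 1,606 kg, £115,230.50):
Base rate for 12.76 is 2.5%.
The additional-duty order on 12.76 targets Corica, not Velland; it does not apply.
Duty = £115,230.50 × 2.5% = £2,880.76.
Total = £0.00 + £0.00 + £2,880.76 = £2,880.76.

£2,880.76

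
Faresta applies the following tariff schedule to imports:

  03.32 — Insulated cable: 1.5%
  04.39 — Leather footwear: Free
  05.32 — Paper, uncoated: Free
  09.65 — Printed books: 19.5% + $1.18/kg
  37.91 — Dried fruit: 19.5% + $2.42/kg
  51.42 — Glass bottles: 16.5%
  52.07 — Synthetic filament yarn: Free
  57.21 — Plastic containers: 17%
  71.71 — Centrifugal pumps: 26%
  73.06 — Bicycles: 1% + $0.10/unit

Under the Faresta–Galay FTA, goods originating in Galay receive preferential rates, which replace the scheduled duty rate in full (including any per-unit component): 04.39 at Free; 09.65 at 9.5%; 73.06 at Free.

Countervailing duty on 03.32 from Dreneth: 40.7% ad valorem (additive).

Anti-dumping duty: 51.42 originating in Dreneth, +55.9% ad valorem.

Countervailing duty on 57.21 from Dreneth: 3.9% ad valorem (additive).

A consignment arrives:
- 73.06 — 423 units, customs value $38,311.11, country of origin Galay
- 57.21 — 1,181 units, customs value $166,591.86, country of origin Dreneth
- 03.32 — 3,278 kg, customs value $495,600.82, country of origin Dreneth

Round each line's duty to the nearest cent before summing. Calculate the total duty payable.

$243,961.25

Line 1 (73.06, Galay, 423 units, $38,311.11):
Base rate for 73.06 is 1% + $0.10/unit.
Origin Galay qualifies under the Faresta–Galay agreement and 73.06 is covered: preferential rate Free applies instead.
Duty = $38,311.11 × 0% = $0.00.
Line 2 (57.21, Dreneth, 1,181 units, $166,591.86):
Base rate for 57.21 is 17%.
Additional duty on 57.21 from Dreneth: +3.9%. Applied ad valorem rate: 17% + 3.9% = 20.9%.
Duty = $166,591.86 × 20.9% = $34,817.70.
Line 3 (03.32, Dreneth, 3,278 kg, $495,600.82):
Base rate for 03.32 is 1.5%.
Additional duty on 03.32 from Dreneth: +40.7%. Applied ad valorem rate: 1.5% + 40.7% = 42.2%.
Duty = $495,600.82 × 42.2% = $209,143.55.
Total = $0.00 + $34,817.70 + $209,143.55 = $243,961.25.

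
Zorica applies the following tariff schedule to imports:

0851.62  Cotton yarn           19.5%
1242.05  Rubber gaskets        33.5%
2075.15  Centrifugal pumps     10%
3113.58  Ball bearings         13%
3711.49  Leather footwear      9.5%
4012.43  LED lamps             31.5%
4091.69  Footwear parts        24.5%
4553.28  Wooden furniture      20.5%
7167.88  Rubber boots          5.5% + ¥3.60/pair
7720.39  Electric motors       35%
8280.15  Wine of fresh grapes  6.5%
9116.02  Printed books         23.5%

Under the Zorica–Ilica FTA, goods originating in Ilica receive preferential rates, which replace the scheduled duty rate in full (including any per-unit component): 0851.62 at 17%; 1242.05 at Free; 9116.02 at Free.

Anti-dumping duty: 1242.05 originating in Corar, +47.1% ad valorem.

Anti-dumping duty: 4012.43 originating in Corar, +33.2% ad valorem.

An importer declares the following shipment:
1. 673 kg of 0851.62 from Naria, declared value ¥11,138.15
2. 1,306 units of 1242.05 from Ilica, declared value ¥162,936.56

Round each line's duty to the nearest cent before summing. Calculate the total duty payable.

¥2,171.94

Line 1 (0851.62, Naria, 673 kg, ¥11,138.15):
Base rate for 0851.62 is 19.5%.
0851.62 has an FTA preferential rate, but origin Naria is not Ilica; base rate stands.
Duty = ¥11,138.15 × 19.5% = ¥2,171.94.
Line 2 (1242.05, Ilica, 1,306 units, ¥162,936.56):
Base rate for 1242.05 is 33.5%.
Origin Ilica qualifies under the Zorica–Ilica agreement and 1242.05 is covered: preferential rate Free applies instead.
The additional-duty order on 1242.05 targets Corar, not Ilica; it does not apply.
Duty = ¥162,936.56 × 0% = ¥0.00.
Total = ¥2,171.94 + ¥0.00 = ¥2,171.94.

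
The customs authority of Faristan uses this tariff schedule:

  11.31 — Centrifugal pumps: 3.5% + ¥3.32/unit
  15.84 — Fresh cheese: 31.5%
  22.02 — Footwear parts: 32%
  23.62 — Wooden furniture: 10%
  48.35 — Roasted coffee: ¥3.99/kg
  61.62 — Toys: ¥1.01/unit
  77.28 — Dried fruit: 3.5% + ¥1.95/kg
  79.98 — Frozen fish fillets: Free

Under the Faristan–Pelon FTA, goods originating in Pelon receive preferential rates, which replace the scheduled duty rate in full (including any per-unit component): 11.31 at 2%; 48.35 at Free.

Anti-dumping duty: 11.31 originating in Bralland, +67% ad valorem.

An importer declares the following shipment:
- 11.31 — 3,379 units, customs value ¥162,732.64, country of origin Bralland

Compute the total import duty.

¥125,944.79

Line 1 (11.31, Bralland, 3,379 units, ¥162,732.64):
Base rate for 11.31 is 3.5% + ¥3.32/unit.
11.31 has an FTA preferential rate, but origin Bralland is not Pelon; base rate stands.
Additional duty on 11.31 from Bralland: +67%. Applied ad valorem rate: 3.5% + 67% = 70.5%.
Duty = ¥162,732.64 × 70.5% + 3,379 × ¥3.32 = ¥125,944.79.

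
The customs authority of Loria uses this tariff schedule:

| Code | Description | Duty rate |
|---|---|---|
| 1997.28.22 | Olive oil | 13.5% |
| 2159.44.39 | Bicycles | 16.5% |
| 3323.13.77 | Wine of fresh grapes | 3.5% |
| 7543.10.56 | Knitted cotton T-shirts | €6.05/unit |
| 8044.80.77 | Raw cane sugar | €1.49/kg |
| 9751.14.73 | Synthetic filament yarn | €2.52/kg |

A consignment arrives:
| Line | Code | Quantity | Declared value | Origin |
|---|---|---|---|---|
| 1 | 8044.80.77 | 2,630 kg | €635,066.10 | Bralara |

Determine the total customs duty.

Line 1 (8044.80.77, Bralara, 2,630 kg, €635,066.10):
Base rate for 8044.80.77 is €1.49/kg.
Duty = 2,630 × €1.49 = €3,918.70.

€3,918.70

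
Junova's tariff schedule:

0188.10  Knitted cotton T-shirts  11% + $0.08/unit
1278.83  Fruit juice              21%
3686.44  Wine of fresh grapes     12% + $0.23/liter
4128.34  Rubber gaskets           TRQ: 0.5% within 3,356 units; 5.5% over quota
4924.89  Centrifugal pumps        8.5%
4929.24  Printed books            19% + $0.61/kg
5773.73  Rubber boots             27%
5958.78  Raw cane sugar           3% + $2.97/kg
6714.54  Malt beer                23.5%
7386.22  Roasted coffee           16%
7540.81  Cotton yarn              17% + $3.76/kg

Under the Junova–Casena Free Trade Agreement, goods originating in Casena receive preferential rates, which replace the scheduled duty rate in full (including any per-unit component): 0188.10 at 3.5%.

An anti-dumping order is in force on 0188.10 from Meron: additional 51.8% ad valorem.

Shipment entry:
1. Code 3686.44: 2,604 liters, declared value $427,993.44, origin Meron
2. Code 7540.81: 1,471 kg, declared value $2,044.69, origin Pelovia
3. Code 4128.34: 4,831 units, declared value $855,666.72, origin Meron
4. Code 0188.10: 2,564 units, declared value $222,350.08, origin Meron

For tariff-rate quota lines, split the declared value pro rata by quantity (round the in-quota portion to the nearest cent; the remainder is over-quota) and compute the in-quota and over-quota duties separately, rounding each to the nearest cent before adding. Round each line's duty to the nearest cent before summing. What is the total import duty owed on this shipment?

$215,018.59

Line 1 (3686.44, Meron, 2,604 liters, $427,993.44):
Base rate for 3686.44 is 12% + $0.23/liter.
Duty = $427,993.44 × 12% + 2,604 × $0.23 = $51,958.13.
Line 2 (7540.81, Pelovia, 1,471 kg, $2,044.69):
Base rate for 7540.81 is 17% + $3.76/kg.
Duty = $2,044.69 × 17% + 1,471 × $3.76 = $5,878.56.
Line 3 (4128.34, Meron, 4,831 units, $855,666.72):
Code 4128.34 is under a tariff-rate quota (threshold 3,356 units). In-quota: 3,356 units at 0.5%; over-quota: 1,475 units at 5.5%.
Pro-rata value split: in-quota = $855,666.72 × 3,356/4,831 = $594,414.72; over-quota = $855,666.72 − $594,414.72 = $261,252.00.
In-quota duty = $594,414.72 × 0.5% = $2,972.07. Over-quota duty = $261,252.00 × 5.5% = $14,368.86.
Line duty = $2,972.07 + $14,368.86 = $17,340.93.
Line 4 (0188.10, Meron, 2,564 units, $222,350.08):
Base rate for 0188.10 is 11% + $0.08/unit.
0188.10 has an FTA preferential rate, but origin Meron is not Casena; base rate stands.
Additional duty on 0188.10 from Meron: +51.8%. Applied ad valorem rate: 11% + 51.8% = 62.8%.
Duty = $222,350.08 × 62.8% + 2,564 × $0.08 = $139,840.97.
Total = $51,958.13 + $5,878.56 + $17,340.93 + $139,840.97 = $215,018.59.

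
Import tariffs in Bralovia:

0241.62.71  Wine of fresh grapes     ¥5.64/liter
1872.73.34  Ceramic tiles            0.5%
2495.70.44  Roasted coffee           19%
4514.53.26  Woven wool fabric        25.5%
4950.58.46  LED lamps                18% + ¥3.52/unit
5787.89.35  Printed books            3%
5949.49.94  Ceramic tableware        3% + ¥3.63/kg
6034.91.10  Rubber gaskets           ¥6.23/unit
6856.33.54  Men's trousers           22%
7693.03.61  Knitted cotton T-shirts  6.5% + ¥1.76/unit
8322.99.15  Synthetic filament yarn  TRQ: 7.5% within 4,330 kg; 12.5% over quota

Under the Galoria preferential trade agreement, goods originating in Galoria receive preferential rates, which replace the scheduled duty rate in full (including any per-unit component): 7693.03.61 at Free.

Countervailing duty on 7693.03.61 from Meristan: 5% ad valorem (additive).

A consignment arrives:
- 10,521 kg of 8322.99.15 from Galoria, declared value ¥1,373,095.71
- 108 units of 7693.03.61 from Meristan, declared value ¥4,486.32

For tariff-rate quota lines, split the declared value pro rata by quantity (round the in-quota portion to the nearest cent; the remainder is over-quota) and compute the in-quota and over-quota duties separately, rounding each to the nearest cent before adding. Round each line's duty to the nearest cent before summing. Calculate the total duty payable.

Line 1 (8322.99.15, Galoria, 10,521 kg, ¥1,373,095.71):
Code 8322.99.15 is under a tariff-rate quota (threshold 4,330 kg). In-quota: 4,330 kg at 7.5%; over-quota: 6,191 kg at 12.5%.
Pro-rata value split: in-quota = ¥1,373,095.71 × 4,330/10,521 = ¥565,108.30; over-quota = ¥1,373,095.71 − ¥565,108.30 = ¥807,987.41.
In-quota duty = ¥565,108.30 × 7.5% = ¥42,383.12. Over-quota duty = ¥807,987.41 × 12.5% = ¥100,998.43.
Line duty = ¥42,383.12 + ¥100,998.43 = ¥143,381.55.
Line 2 (7693.03.61, Meristan, 108 units, ¥4,486.32):
Base rate for 7693.03.61 is 6.5% + ¥1.76/unit.
7693.03.61 has an FTA preferential rate, but origin Meristan is not Galoria; base rate stands.
Additional duty on 7693.03.61 from Meristan: +5%. Applied ad valorem rate: 6.5% + 5% = 11.5%.
Duty = ¥4,486.32 × 11.5% + 108 × ¥1.76 = ¥706.01.
Total = ¥143,381.55 + ¥706.01 = ¥144,087.56.

¥144,087.56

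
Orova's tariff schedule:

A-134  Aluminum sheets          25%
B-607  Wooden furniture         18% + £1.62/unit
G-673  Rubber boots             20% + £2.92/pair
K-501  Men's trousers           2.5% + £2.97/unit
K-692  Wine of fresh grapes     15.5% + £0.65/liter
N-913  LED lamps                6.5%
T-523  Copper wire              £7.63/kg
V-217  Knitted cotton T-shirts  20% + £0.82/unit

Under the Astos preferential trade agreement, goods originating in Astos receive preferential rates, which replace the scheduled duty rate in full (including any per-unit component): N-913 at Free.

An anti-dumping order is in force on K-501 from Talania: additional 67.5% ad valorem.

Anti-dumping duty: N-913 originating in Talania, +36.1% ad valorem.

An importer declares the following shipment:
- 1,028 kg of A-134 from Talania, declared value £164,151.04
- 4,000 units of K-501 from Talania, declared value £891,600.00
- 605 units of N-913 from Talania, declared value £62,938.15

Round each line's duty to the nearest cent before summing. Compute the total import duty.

£703,849.41

Line 1 (A-134, Talania, 1,028 kg, £164,151.04):
Base rate for A-134 is 25%.
Duty = £164,151.04 × 25% = £41,037.76.
Line 2 (K-501, Talania, 4,000 units, £891,600.00):
Base rate for K-501 is 2.5% + £2.97/unit.
Additional duty on K-501 from Talania: +67.5%. Applied ad valorem rate: 2.5% + 67.5% = 70%.
Duty = £891,600.00 × 70% + 4,000 × £2.97 = £636,000.00.
Line 3 (N-913, Talania, 605 units, £62,938.15):
Base rate for N-913 is 6.5%.
N-913 has an FTA preferential rate, but origin Talania is not Astos; base rate stands.
Additional duty on N-913 from Talania: +36.1%. Applied ad valorem rate: 6.5% + 36.1% = 42.6%.
Duty = £62,938.15 × 42.6% = £26,811.65.
Total = £41,037.76 + £636,000.00 + £26,811.65 = £703,849.41.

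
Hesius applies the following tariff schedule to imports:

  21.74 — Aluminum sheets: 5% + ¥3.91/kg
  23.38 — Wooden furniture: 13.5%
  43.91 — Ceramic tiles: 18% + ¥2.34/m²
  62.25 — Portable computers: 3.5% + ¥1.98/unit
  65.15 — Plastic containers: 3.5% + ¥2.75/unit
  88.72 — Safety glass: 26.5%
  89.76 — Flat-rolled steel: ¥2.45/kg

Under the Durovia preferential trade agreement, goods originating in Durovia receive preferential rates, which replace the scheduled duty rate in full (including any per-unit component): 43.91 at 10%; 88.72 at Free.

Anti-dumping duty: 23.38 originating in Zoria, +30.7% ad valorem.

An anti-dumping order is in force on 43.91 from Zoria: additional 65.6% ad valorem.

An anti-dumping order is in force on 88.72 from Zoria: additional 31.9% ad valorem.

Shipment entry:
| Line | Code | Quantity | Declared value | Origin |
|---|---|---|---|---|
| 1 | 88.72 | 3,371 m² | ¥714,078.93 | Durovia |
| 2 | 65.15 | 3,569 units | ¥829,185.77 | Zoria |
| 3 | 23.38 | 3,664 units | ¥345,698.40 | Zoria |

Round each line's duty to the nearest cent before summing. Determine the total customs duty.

Line 1 (88.72, Durovia, 3,371 m², ¥714,078.93):
Base rate for 88.72 is 26.5%.
Origin Durovia qualifies under the Hesius–Durovia agreement and 88.72 is covered: preferential rate Free applies instead.
The additional-duty order on 88.72 targets Zoria, not Durovia; it does not apply.
Duty = ¥714,078.93 × 0% = ¥0.00.
Line 2 (65.15, Zoria, 3,569 units, ¥829,185.77):
Base rate for 65.15 is 3.5% + ¥2.75/unit.
Duty = ¥829,185.77 × 3.5% + 3,569 × ¥2.75 = ¥38,836.25.
Line 3 (23.38, Zoria, 3,664 units, ¥345,698.40):
Base rate for 23.38 is 13.5%.
Additional duty on 23.38 from Zoria: +30.7%. Applied ad valorem rate: 13.5% + 30.7% = 44.2%.
Duty = ¥345,698.40 × 44.2% = ¥152,798.69.
Total = ¥0.00 + ¥38,836.25 + ¥152,798.69 = ¥191,634.94.

¥191,634.94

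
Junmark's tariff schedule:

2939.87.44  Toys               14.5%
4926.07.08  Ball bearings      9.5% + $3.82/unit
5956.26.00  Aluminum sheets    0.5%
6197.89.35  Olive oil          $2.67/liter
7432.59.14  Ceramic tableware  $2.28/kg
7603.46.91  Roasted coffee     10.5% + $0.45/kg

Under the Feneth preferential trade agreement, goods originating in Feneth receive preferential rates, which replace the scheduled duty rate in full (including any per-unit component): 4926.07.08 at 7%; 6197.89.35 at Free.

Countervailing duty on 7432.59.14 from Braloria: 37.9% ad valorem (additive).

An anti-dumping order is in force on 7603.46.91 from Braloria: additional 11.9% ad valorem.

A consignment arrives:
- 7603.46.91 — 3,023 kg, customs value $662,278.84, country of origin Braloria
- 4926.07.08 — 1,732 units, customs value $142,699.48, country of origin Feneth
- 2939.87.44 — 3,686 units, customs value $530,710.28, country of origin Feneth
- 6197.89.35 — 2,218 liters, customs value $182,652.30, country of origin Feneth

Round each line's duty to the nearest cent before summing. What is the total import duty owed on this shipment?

$236,652.76

Line 1 (7603.46.91, Braloria, 3,023 kg, $662,278.84):
Base rate for 7603.46.91 is 10.5% + $0.45/kg.
Additional duty on 7603.46.91 from Braloria: +11.9%. Applied ad valorem rate: 10.5% + 11.9% = 22.4%.
Duty = $662,278.84 × 22.4% + 3,023 × $0.45 = $149,710.81.
Line 2 (4926.07.08, Feneth, 1,732 units, $142,699.48):
Base rate for 4926.07.08 is 9.5% + $3.82/unit.
Origin Feneth qualifies under the Junmark–Feneth agreement and 4926.07.08 is covered: preferential rate 7% applies instead.
Duty = $142,699.48 × 7% = $9,988.96.
Line 3 (2939.87.44, Feneth, 3,686 units, $530,710.28):
Base rate for 2939.87.44 is 14.5%.
Origin Feneth is the FTA partner but 2939.87.44 is not on the preference list; base rate stands.
Duty = $530,710.28 × 14.5% = $76,952.99.
Line 4 (6197.89.35, Feneth, 2,218 liters, $182,652.30):
Base rate for 6197.89.35 is $2.67/liter.
Origin Feneth qualifies under the Junmark–Feneth agreement and 6197.89.35 is covered: preferential rate Free applies instead.
Duty = $182,652.30 × 0% = $0.00.
Total = $149,710.81 + $9,988.96 + $76,952.99 + $0.00 = $236,652.76.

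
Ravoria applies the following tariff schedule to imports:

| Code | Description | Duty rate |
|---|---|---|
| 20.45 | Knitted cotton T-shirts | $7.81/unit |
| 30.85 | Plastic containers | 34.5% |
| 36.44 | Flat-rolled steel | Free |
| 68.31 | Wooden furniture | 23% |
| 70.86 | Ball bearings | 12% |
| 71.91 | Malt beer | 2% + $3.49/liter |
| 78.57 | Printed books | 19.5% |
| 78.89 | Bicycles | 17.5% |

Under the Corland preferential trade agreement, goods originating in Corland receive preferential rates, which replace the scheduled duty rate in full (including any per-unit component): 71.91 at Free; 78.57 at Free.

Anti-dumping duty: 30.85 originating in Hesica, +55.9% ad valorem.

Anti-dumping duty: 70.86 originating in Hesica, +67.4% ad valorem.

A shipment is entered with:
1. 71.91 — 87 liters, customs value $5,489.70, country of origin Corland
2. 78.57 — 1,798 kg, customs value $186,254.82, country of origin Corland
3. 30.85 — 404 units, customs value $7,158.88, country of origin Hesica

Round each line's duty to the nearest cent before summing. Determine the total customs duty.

Line 1 (71.91, Corland, 87 liters, $5,489.70):
Base rate for 71.91 is 2% + $3.49/liter.
Origin Corland qualifies under the Ravoria–Corland agreement and 71.91 is covered: preferential rate Free applies instead.
Duty = $5,489.70 × 0% = $0.00.
Line 2 (78.57, Corland, 1,798 kg, $186,254.82):
Base rate for 78.57 is 19.5%.
Origin Corland qualifies under the Ravoria–Corland agreement and 78.57 is covered: preferential rate Free applies instead.
Duty = $186,254.82 × 0% = $0.00.
Line 3 (30.85, Hesica, 404 units, $7,158.88):
Base rate for 30.85 is 34.5%.
Additional duty on 30.85 from Hesica: +55.9%. Applied ad valorem rate: 34.5% + 55.9% = 90.4%.
Duty = $7,158.88 × 90.4% = $6,471.63.
Total = $0.00 + $0.00 + $6,471.63 = $6,471.63.

$6,471.63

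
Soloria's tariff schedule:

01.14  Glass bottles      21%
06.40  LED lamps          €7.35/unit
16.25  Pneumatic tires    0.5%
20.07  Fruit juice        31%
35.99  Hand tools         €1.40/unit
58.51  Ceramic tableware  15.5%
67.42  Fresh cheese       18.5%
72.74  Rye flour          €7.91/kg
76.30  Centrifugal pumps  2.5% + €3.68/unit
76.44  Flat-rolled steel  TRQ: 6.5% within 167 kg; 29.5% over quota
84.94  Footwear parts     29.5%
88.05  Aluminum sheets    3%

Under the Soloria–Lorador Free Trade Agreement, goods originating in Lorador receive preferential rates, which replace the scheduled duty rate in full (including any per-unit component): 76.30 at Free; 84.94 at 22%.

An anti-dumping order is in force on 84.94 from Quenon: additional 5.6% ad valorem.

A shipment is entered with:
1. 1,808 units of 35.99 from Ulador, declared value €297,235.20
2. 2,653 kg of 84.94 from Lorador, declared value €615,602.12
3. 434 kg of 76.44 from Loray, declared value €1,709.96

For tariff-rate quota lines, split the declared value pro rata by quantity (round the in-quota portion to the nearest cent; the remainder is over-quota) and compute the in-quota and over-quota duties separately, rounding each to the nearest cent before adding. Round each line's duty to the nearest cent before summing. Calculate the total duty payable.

€138,316.77

Line 1 (35.99, Ulador, 1,808 units, €297,235.20):
Base rate for 35.99 is €1.40/unit.
Duty = 1,808 × €1.40 = €2,531.20.
Line 2 (84.94, Lorador, 2,653 kg, €615,602.12):
Base rate for 84.94 is 29.5%.
Origin Lorador qualifies under the Soloria–Lorador agreement and 84.94 is covered: preferential rate 22% applies instead.
The additional-duty order on 84.94 targets Quenon, not Lorador; it does not apply.
Duty = €615,602.12 × 22% = €135,432.47.
Line 3 (76.44, Loray, 434 kg, €1,709.96):
Code 76.44 is under a tariff-rate quota (threshold 167 kg). In-quota: 167 kg at 6.5%; over-quota: 267 kg at 29.5%.
Pro-rata value split: in-quota = €1,709.96 × 167/434 = €657.98; over-quota = €1,709.96 − €657.98 = €1,051.98.
In-quota duty = €657.98 × 6.5% = €42.77. Over-quota duty = €1,051.98 × 29.5% = €310.33.
Line duty = €42.77 + €310.33 = €353.10.
Total = €2,531.20 + €135,432.47 + €353.10 = €138,316.77.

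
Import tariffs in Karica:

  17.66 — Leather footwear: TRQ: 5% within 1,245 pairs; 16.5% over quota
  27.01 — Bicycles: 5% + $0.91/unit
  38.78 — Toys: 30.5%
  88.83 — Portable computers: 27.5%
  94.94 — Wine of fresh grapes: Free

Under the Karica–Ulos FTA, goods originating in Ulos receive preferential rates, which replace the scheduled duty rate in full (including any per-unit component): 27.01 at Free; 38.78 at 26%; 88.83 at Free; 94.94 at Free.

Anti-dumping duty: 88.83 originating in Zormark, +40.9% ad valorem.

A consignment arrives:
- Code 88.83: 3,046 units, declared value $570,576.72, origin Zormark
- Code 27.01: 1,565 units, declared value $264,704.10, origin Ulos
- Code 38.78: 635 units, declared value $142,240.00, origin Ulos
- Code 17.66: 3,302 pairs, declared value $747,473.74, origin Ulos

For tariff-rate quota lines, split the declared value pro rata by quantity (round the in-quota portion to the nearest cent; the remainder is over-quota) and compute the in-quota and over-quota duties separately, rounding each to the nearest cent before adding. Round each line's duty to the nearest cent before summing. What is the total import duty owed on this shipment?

$518,179.52

Line 1 (88.83, Zormark, 3,046 units, $570,576.72):
Base rate for 88.83 is 27.5%.
88.83 has an FTA preferential rate, but origin Zormark is not Ulos; base rate stands.
Additional duty on 88.83 from Zormark: +40.9%. Applied ad valorem rate: 27.5% + 40.9% = 68.4%.
Duty = $570,576.72 × 68.4% = $390,274.48.
Line 2 (27.01, Ulos, 1,565 units, $264,704.10):
Base rate for 27.01 is 5% + $0.91/unit.
Origin Ulos qualifies under the Karica–Ulos agreement and 27.01 is covered: preferential rate Free applies instead.
Duty = $264,704.10 × 0% = $0.00.
Line 3 (38.78, Ulos, 635 units, $142,240.00):
Base rate for 38.78 is 30.5%.
Origin Ulos qualifies under the Karica–Ulos agreement and 38.78 is covered: preferential rate 26% applies instead.
Duty = $142,240.00 × 26% = $36,982.40.
Line 4 (17.66, Ulos, 3,302 pairs, $747,473.74):
Code 17.66 is under a tariff-rate quota (threshold 1,245 pairs). In-quota: 1,245 pairs at 5%; over-quota: 2,057 pairs at 16.5%.
Pro-rata value split: in-quota = $747,473.74 × 1,245/3,302 = $281,830.65; over-quota = $747,473.74 − $281,830.65 = $465,643.09.
In-quota duty = $281,830.65 × 5% = $14,091.53. Over-quota duty = $465,643.09 × 16.5% = $76,831.11.
Line duty = $14,091.53 + $76,831.11 = $90,922.64.
Total = $390,274.48 + $0.00 + $36,982.40 + $90,922.64 = $518,179.52.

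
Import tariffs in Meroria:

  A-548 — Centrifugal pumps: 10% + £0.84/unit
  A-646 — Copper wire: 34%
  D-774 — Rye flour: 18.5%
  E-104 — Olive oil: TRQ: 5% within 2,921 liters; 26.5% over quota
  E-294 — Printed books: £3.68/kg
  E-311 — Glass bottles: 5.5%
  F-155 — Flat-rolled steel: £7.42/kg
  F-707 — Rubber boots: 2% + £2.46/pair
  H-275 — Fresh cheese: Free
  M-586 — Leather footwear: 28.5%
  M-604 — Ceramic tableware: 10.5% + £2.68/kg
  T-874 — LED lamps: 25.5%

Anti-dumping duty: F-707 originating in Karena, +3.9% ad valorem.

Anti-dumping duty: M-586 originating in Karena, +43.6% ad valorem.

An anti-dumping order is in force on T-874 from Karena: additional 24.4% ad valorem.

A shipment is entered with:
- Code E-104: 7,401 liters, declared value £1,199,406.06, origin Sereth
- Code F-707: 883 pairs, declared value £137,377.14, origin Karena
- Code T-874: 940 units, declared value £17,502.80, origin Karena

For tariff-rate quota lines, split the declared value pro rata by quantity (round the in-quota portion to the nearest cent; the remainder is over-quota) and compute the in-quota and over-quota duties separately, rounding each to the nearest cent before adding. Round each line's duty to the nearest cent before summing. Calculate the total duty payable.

Line 1 (E-104, Sereth, 7,401 liters, £1,199,406.06):
Code E-104 is under a tariff-rate quota (threshold 2,921 liters). In-quota: 2,921 liters at 5%; over-quota: 4,480 liters at 26.5%.
Pro-rata value split: in-quota = £1,199,406.06 × 2,921/7,401 = £473,377.26; over-quota = £1,199,406.06 − £473,377.26 = £726,028.80.
In-quota duty = £473,377.26 × 5% = £23,668.86. Over-quota duty = £726,028.80 × 26.5% = £192,397.63.
Line duty = £23,668.86 + £192,397.63 = £216,066.49.
Line 2 (F-707, Karena, 883 pairs, £137,377.14):
Base rate for F-707 is 2% + £2.46/pair.
Additional duty on F-707 from Karena: +3.9%. Applied ad valorem rate: 2% + 3.9% = 5.9%.
Duty = £137,377.14 × 5.9% + 883 × £2.46 = £10,277.43.
Line 3 (T-874, Karena, 940 units, £17,502.80):
Base rate for T-874 is 25.5%.
Additional duty on T-874 from Karena: +24.4%. Applied ad valorem rate: 25.5% + 24.4% = 49.9%.
Duty = £17,502.80 × 49.9% = £8,733.90.
Total = £216,066.49 + £10,277.43 + £8,733.90 = £235,077.82.

£235,077.82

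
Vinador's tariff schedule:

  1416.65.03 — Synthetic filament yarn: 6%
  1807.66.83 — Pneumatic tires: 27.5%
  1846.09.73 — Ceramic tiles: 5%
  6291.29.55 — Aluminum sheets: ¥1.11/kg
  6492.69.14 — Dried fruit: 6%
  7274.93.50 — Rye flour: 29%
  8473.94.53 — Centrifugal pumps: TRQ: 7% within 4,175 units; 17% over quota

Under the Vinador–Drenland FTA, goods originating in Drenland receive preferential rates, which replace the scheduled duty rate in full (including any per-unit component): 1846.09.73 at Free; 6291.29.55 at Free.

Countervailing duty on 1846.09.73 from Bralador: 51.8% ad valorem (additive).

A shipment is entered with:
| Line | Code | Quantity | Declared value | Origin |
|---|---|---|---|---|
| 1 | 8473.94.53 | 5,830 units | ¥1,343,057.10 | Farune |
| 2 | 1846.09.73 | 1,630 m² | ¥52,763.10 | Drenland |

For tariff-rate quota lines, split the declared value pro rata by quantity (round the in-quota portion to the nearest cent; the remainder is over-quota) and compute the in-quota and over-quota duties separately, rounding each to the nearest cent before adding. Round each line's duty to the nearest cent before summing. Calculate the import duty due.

¥132,140.23

Line 1 (8473.94.53, Farune, 5,830 units, ¥1,343,057.10):
Code 8473.94.53 is under a tariff-rate quota (threshold 4,175 units). In-quota: 4,175 units at 7%; over-quota: 1,655 units at 17%.
Pro-rata value split: in-quota = ¥1,343,057.10 × 4,175/5,830 = ¥961,794.75; over-quota = ¥1,343,057.10 − ¥961,794.75 = ¥381,262.35.
In-quota duty = ¥961,794.75 × 7% = ¥67,325.63. Over-quota duty = ¥381,262.35 × 17% = ¥64,814.60.
Line duty = ¥67,325.63 + ¥64,814.60 = ¥132,140.23.
Line 2 (1846.09.73, Drenland, 1,630 m², ¥52,763.10):
Base rate for 1846.09.73 is 5%.
Origin Drenland qualifies under the Vinador–Drenland agreement and 1846.09.73 is covered: preferential rate Free applies instead.
The additional-duty order on 1846.09.73 targets Bralador, not Drenland; it does not apply.
Duty = ¥52,763.10 × 0% = ¥0.00.
Total = ¥132,140.23 + ¥0.00 = ¥132,140.23.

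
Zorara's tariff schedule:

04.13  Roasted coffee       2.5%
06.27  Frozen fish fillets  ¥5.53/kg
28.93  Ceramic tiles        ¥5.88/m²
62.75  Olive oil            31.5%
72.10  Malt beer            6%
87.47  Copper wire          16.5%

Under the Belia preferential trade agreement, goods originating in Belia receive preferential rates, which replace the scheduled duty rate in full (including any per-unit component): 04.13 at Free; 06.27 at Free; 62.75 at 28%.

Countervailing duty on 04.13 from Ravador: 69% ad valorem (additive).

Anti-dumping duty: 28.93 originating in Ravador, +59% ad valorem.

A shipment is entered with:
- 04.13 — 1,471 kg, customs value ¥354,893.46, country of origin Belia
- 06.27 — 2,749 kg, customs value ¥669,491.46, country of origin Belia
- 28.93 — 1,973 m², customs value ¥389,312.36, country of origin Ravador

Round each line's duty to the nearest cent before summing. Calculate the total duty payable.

¥241,295.53

Line 1 (04.13, Belia, 1,471 kg, ¥354,893.46):
Base rate for 04.13 is 2.5%.
Origin Belia qualifies under the Zorara–Belia agreement and 04.13 is covered: preferential rate Free applies instead.
The additional-duty order on 04.13 targets Ravador, not Belia; it does not apply.
Duty = ¥354,893.46 × 0% = ¥0.00.
Line 2 (06.27, Belia, 2,749 kg, ¥669,491.46):
Base rate for 06.27 is ¥5.53/kg.
Origin Belia qualifies under the Zorara–Belia agreement and 06.27 is covered: preferential rate Free applies instead.
Duty = ¥669,491.46 × 0% = ¥0.00.
Line 3 (28.93, Ravador, 1,973 m², ¥389,312.36):
Base rate for 28.93 is ¥5.88/m².
Additional duty on 28.93 from Ravador: +59% ad valorem. Applied ad valorem rate = 59%.
Duty = ¥389,312.36 × 59% + 1,973 × ¥5.88 = ¥241,295.53.
Total = ¥0.00 + ¥0.00 + ¥241,295.53 = ¥241,295.53.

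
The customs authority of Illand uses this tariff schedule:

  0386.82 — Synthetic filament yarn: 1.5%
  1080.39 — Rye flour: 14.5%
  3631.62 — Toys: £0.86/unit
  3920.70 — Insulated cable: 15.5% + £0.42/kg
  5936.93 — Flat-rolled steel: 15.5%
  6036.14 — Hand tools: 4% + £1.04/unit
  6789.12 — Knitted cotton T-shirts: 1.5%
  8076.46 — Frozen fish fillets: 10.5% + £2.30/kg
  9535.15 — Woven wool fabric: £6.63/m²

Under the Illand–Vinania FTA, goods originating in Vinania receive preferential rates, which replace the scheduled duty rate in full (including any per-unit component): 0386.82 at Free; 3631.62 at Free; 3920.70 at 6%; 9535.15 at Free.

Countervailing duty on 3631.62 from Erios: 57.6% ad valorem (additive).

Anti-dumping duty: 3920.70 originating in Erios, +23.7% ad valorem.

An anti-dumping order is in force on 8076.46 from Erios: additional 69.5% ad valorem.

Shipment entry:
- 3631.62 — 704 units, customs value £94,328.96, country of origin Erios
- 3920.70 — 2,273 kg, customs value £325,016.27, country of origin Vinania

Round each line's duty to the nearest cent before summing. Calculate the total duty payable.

Line 1 (3631.62, Erios, 704 units, £94,328.96):
Base rate for 3631.62 is £0.86/unit.
3631.62 has an FTA preferential rate, but origin Erios is not Vinania; base rate stands.
Additional duty on 3631.62 from Erios: +57.6% ad valorem. Applied ad valorem rate = 57.6%.
Duty = £94,328.96 × 57.6% + 704 × £0.86 = £54,938.92.
Line 2 (3920.70, Vinania, 2,273 kg, £325,016.27):
Base rate for 3920.70 is 15.5% + £0.42/kg.
Origin Vinania qualifies under the Illand–Vinania agreement and 3920.70 is covered: preferential rate 6% applies instead.
The additional-duty order on 3920.70 targets Erios, not Vinania; it does not apply.
Duty = £325,016.27 × 6% = £19,500.98.
Total = £54,938.92 + £19,500.98 = £74,439.90.

£74,439.90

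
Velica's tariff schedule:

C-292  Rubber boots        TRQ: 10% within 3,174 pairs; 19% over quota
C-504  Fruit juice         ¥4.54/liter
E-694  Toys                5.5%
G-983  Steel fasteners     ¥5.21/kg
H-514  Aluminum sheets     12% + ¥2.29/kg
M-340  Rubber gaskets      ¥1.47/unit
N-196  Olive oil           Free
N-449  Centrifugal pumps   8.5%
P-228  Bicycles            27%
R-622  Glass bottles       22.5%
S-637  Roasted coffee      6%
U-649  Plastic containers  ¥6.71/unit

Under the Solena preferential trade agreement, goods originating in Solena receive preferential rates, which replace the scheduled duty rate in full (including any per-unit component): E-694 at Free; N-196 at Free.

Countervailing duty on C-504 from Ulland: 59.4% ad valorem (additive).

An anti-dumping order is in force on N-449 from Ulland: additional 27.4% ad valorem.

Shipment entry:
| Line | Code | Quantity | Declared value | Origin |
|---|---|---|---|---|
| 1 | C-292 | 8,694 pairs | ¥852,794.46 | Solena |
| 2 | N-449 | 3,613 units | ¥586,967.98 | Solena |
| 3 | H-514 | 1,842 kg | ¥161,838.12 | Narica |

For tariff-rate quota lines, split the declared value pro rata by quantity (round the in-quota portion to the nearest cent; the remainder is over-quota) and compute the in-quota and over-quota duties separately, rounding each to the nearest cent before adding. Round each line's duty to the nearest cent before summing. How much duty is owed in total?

¥207,541.59

Line 1 (C-292, Solena, 8,694 pairs, ¥852,794.46):
Code C-292 is under a tariff-rate quota (threshold 3,174 pairs). In-quota: 3,174 pairs at 10%; over-quota: 5,520 pairs at 19%.
Pro-rata value split: in-quota = ¥852,794.46 × 3,174/8,694 = ¥311,337.66; over-quota = ¥852,794.46 − ¥311,337.66 = ¥541,456.80.
In-quota duty = ¥311,337.66 × 10% = ¥31,133.77. Over-quota duty = ¥541,456.80 × 19% = ¥102,876.79.
Line duty = ¥31,133.77 + ¥102,876.79 = ¥134,010.56.
Line 2 (N-449, Solena, 3,613 units, ¥586,967.98):
Base rate for N-449 is 8.5%.
Origin Solena is the FTA partner but N-449 is not on the preference list; base rate stands.
The additional-duty order on N-449 targets Ulland, not Solena; it does not apply.
Duty = ¥586,967.98 × 8.5% = ¥49,892.28.
Line 3 (H-514, Narica, 1,842 kg, ¥161,838.12):
Base rate for H-514 is 12% + ¥2.29/kg.
Duty = ¥161,838.12 × 12% + 1,842 × ¥2.29 = ¥23,638.75.
Total = ¥134,010.56 + ¥49,892.28 + ¥23,638.75 = ¥207,541.59.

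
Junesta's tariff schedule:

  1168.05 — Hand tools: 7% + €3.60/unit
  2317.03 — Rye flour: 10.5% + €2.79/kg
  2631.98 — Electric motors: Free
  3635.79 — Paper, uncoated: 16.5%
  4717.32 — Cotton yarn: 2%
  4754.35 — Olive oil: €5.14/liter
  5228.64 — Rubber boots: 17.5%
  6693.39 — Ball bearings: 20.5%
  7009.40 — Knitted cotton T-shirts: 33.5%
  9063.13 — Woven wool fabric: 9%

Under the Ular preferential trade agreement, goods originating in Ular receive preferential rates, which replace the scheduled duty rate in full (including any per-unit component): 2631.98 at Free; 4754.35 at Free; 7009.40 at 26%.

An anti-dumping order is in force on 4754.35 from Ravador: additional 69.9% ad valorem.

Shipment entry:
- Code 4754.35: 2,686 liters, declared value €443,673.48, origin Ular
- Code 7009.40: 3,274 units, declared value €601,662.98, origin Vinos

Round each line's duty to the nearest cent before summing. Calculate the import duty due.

Line 1 (4754.35, Ular, 2,686 liters, €443,673.48):
Base rate for 4754.35 is €5.14/liter.
Origin Ular qualifies under the Junesta–Ular agreement and 4754.35 is covered: preferential rate Free applies instead.
The additional-duty order on 4754.35 targets Ravador, not Ular; it does not apply.
Duty = €443,673.48 × 0% = €0.00.
Line 2 (7009.40, Vinos, 3,274 units, €601,662.98):
Base rate for 7009.40 is 33.5%.
7009.40 has an FTA preferential rate, but origin Vinos is not Ular; base rate stands.
Duty = €601,662.98 × 33.5% = €201,557.10.
Total = €0.00 + €201,557.10 = €201,557.10.

€201,557.10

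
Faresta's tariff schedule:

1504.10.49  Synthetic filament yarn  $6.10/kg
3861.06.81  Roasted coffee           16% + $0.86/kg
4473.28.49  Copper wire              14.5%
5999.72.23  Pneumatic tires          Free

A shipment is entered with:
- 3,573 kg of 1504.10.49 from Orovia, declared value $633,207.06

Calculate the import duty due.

$21,795.30

Line 1 (1504.10.49, Orovia, 3,573 kg, $633,207.06):
Base rate for 1504.10.49 is $6.10/kg.
Duty = 3,573 × $6.10 = $21,795.30.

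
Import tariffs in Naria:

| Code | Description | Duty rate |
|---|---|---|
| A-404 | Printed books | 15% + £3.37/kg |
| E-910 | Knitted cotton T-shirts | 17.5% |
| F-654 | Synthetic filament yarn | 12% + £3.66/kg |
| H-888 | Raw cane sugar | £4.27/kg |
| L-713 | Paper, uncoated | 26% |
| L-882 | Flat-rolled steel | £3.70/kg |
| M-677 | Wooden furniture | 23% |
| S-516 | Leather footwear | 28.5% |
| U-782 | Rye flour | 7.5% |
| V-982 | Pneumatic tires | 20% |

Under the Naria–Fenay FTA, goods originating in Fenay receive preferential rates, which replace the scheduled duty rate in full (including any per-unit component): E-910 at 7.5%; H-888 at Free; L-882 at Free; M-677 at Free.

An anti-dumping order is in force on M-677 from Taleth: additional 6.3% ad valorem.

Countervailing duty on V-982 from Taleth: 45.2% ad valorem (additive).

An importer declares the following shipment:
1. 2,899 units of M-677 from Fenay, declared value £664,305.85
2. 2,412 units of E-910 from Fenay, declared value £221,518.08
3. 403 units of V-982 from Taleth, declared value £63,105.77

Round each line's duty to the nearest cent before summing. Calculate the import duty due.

Line 1 (M-677, Fenay, 2,899 units, £664,305.85):
Base rate for M-677 is 23%.
Origin Fenay qualifies under the Naria–Fenay agreement and M-677 is covered: preferential rate Free applies instead.
The additional-duty order on M-677 targets Taleth, not Fenay; it does not apply.
Duty = £664,305.85 × 0% = £0.00.
Line 2 (E-910, Fenay, 2,412 units, £221,518.08):
Base rate for E-910 is 17.5%.
Origin Fenay qualifies under the Naria–Fenay agreement and E-910 is covered: preferential rate 7.5% applies instead.
Duty = £221,518.08 × 7.5% = £16,613.86.
Line 3 (V-982, Taleth, 403 units, £63,105.77):
Base rate for V-982 is 20%.
Additional duty on V-982 from Taleth: +45.2%. Applied ad valorem rate: 20% + 45.2% = 65.2%.
Duty = £63,105.77 × 65.2% = £41,144.96.
Total = £0.00 + £16,613.86 + £41,144.96 = £57,758.82.

£57,758.82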